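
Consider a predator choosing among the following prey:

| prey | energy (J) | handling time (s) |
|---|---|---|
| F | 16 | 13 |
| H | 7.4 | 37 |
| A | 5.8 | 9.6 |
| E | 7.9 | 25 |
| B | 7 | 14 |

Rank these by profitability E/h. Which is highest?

F

In descending order of E/h:
F: 16/13 = 1.23 J/s
A: 5.8/9.6 = 0.604 J/s
B: 7/14 = 0.5 J/s
E: 7.9/25 = 0.316 J/s
H: 7.4/37 = 0.2 J/s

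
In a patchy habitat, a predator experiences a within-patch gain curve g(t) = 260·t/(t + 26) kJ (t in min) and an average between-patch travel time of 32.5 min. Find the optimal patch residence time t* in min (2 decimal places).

29.07 min

Maximise g(t)/(T+t): set derivative to zero → g'(t)(T+t) = g(t).
g'(t) = 260·26/(t + 26)². Setting 260·26/(t+26)² = 260t/[(t+26)(32.5+t)] gives 26(32.5+t) = t(t+26), so t² = 26×32.5 = 845.
t* = √845 = 29.07 min.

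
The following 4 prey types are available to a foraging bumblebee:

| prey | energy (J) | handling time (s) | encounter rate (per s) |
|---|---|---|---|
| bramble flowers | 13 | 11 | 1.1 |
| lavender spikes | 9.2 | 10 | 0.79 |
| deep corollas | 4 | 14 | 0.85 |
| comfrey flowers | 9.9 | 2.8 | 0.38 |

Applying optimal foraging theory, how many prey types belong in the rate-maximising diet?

1

Rank by E/h (J/s): comfrey flowers 3.54, bramble flowers 1.18, lavender spikes 0.92, deep corollas 0.286. Include each in turn until the next type's E/h falls below the running intake rate.
Rate on top 1: 1.823. bramble flowers: 1.18 < 1.823 → exclude; stop.
Optimal diet: comfrey flowers — 1 of 4 types.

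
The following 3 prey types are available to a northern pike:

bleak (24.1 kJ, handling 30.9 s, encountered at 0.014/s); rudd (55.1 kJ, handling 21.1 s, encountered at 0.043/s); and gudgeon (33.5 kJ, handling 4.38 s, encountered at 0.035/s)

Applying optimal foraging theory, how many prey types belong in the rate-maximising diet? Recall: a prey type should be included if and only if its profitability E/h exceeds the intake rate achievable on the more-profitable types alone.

2

Rank by E/h (kJ/s): gudgeon 7.65, rudd 2.61, bleak 0.78. Include each in turn until the next type's E/h falls below the running intake rate.
Rate on top 1: 1.017. rudd: 2.61 > 1.017 → include.
Rate on top 2: 1.719. bleak: 0.78 < 1.719 → exclude; stop.
Optimal diet: gudgeon, rudd — 2 of 3 types.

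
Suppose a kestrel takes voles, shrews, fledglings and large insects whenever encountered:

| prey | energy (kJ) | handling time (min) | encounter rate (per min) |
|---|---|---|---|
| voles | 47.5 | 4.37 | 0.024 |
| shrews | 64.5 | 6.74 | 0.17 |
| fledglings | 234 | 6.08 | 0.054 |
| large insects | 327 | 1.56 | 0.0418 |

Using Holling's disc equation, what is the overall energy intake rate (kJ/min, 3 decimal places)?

14.526 kJ/min

R = Σλ_iE_i / (1 + Σλ_ih_i)
Numerator: 0.024×47.5 + 0.17×64.5 + 0.054×234 + 0.0418×327 = 38.41
Denominator: 1 + 0.024×4.37 + 0.17×6.74 + 0.054×6.08 + 0.0418×1.56 = 2.644
R = 38.41/2.644 = 14.53 kJ/min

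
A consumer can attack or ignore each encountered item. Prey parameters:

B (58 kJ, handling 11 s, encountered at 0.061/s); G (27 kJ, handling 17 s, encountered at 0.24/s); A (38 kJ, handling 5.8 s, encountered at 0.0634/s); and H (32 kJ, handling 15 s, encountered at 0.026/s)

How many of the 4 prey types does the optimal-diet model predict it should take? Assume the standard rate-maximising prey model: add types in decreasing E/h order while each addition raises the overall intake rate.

2

E/h in descending order: A 6.55, B 5.27, H 2.13, G 1.59 kJ/s. The optimal diet is the largest prefix of this list for which every included type satisfies E_i/h_i > R on the types above it.
Rate on top 1: 1.761. B: 5.27 > 1.761 → include.
Rate on top 2: 2.917. H: 2.13 < 2.917 → exclude; stop.
Optimal diet: A, B — 2 of 4 types.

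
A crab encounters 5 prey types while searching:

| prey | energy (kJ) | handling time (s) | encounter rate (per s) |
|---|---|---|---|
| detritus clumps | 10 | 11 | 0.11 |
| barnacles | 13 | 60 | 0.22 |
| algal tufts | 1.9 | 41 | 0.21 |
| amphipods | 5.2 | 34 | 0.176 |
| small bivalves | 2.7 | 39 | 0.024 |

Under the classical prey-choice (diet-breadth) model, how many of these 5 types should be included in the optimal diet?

Rank by E/h (kJ/s): detritus clumps 0.909, barnacles 0.217, amphipods 0.153, small bivalves 0.0692, algal tufts 0.0463. Include each in turn until the next type's E/h falls below the running intake rate.
Rate on top 1: 0.4977. barnacles: 0.217 < 0.4977 → exclude; stop.
Optimal diet: detritus clumps — 1 of 5 types.

1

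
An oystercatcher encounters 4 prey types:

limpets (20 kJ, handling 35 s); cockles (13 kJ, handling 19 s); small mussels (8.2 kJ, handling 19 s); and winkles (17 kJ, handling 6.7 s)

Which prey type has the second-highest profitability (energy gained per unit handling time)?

cockles

Profitability E/h (kJ/s): limpets = 20/35 = 0.571, cockles = 13/19 = 0.684, small mussels = 8.2/19 = 0.432, winkles = 17/6.7 = 2.54.
Ranked: winkles > cockles > limpets > small mussels.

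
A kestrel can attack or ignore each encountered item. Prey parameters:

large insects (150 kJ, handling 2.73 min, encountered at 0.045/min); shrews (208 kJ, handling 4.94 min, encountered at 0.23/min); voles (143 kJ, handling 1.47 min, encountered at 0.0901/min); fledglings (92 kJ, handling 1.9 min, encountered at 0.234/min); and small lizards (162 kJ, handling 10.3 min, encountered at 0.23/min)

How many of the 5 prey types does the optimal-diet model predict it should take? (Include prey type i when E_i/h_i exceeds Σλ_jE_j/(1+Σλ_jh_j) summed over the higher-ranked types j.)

E/h in descending order: voles 97.3, large insects 54.9, fledglings 48.4, shrews 42.1, small lizards 15.7 kJ/min. The optimal diet is the largest prefix of this list for which every included type satisfies E_i/h_i > R on the types above it.
Rate on top 1: 11.38. large insects: 54.9 > 11.38 → include.
Rate on top 2: 15.64. fledglings: 48.4 > 15.64 → include.
Rate on top 3: 24.21. shrews: 42.1 > 24.21 → include.
Rate on top 4: 31.38. small lizards: 15.7 < 31.38 → exclude; stop.
Optimal diet: voles, large insects, fledglings, shrews — 4 of 5 types.

4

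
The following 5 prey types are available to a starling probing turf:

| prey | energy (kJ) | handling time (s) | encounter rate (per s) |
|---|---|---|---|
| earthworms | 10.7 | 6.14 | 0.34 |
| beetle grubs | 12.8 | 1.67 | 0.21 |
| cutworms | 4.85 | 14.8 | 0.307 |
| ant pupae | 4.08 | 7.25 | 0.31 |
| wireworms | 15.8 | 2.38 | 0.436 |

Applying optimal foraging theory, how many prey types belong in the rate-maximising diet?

Rank by E/h (kJ/s): beetle grubs 7.66, wireworms 6.64, earthworms 1.74, ant pupae 0.563, cutworms 0.328. Include each in turn until the next type's E/h falls below the running intake rate.
Rate on top 1: 1.99. wireworms: 6.64 > 1.99 → include.
Rate on top 2: 4.01. earthworms: 1.74 < 4.01 → exclude; stop.
Optimal diet: beetle grubs, wireworms — 2 of 5 types.

2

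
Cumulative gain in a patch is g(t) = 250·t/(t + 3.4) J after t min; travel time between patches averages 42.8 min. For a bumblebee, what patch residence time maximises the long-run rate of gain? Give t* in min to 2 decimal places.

12.06 min

Optimal t* satisfies g'(t*) = g(t*)/(T + t*).
g'(t) = 250·3.4/(t + 3.4)². Setting 250·3.4/(t+3.4)² = 250t/[(t+3.4)(42.8+t)] gives 3.4(42.8+t) = t(t+3.4), so t² = 3.4×42.8 = 145.5.
t* = √145.5 = 12.06 min.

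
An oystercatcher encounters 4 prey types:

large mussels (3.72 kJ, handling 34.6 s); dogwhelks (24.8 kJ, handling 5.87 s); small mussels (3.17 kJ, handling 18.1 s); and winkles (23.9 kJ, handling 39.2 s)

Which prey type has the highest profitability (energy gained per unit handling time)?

In descending order of E/h:
dogwhelks: 24.8/5.87 = 4.22 kJ/s
winkles: 23.9/39.2 = 0.61 kJ/s
small mussels: 3.17/18.1 = 0.175 kJ/s
large mussels: 3.72/34.6 = 0.108 kJ/s

dogwhelks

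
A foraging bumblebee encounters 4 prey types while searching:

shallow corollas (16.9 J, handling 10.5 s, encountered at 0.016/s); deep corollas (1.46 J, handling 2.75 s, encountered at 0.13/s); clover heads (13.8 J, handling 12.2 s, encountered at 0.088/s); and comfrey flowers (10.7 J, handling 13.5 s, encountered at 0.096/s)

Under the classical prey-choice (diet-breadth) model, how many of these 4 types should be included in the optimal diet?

3

Profitabilities (E/h, J/s): shallow corollas 1.61, clover heads 1.13, comfrey flowers 0.793, deep corollas 0.531. Add prey in this order while the next type's profitability exceeds the intake rate on those already taken.
Rate on top 1: 0.2315. clover heads: 1.13 > 0.2315 → include.
Rate on top 2: 0.6624. comfrey flowers: 0.793 > 0.6624 → include.
Rate on top 3: 0.7101. deep corollas: 0.531 < 0.7101 → exclude; stop.
Optimal diet: shallow corollas, clover heads, comfrey flowers — 3 of 4 types.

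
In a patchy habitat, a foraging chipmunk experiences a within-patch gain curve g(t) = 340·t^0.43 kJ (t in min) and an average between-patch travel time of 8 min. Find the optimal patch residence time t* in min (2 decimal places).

Optimal t* satisfies g'(t*) = g(t*)/(T + t*).
g'(t) = 0.43·340·t^-0.57. Setting 0.43·340·t^-0.57 = 340·t^0.43/(8+t) gives 0.43(8+t) = t, so 0.57·t = 0.43×8.
t* = 0.43×8/0.57 = 6.035 min.

6.04 min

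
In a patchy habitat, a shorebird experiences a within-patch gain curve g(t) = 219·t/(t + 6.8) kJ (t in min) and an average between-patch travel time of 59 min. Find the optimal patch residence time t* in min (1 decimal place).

20.0 min

Optimal t* satisfies g'(t*) = g(t*)/(T + t*).
g'(t) = 219·6.8/(t + 6.8)². Setting 219·6.8/(t+6.8)² = 219t/[(t+6.8)(59+t)] gives 6.8(59+t) = t(t+6.8), so t² = 6.8×59 = 401.2.
t* = √401.2 = 20.03 min.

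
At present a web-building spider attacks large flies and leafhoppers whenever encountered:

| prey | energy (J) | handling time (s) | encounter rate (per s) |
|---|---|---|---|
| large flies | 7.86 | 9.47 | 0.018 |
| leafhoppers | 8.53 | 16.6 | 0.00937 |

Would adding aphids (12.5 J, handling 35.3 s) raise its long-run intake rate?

Intake rate on the current diet: R = (0.018×7.86 + 0.00937×8.53) / (1 + 0.018×9.47 + 0.00937×16.6) = 0.2214/1.326 = 0.167 J/s.
Profitability of aphids: 12.5/35.3 = 0.3541 J/s.
Since 0.3541 > R, including aphids increases the long-run rate.

Yes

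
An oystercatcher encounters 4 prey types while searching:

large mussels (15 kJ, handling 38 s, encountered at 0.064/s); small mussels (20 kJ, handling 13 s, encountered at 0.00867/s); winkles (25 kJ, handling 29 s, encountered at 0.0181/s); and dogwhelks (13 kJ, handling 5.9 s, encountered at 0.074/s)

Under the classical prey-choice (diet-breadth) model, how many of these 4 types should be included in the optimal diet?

Rank by E/h (kJ/s): dogwhelks 2.2, small mussels 1.54, winkles 0.862, large mussels 0.395. Include each in turn until the next type's E/h falls below the running intake rate.
Rate on top 1: 0.6696. small mussels: 1.54 > 0.6696 → include.
Rate on top 2: 0.7328. winkles: 0.862 > 0.7328 → include.
Rate on top 3: 0.7655. large mussels: 0.395 < 0.7655 → exclude; stop.
Optimal diet: dogwhelks, small mussels, winkles — 3 of 4 types.

3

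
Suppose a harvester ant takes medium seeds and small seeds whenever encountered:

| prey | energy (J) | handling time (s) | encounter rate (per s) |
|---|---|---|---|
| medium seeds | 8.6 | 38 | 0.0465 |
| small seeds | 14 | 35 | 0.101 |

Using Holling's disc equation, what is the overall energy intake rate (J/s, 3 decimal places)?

0.288 J/s

Energy encountered per unit search time: 0.0465×8.6 + 0.101×14 = 1.814 J/s.
Handling time per unit search time: 0.0465×38 + 0.101×35 = 5.302.
Rate = 1.814/(1 + 5.302) = 0.2878 J/s.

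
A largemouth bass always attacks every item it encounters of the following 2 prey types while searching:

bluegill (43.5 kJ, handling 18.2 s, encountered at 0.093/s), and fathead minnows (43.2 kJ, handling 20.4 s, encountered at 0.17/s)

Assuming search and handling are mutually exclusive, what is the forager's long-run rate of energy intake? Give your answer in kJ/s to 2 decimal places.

1.85 kJ/s

R = Σλ_iE_i / (1 + Σλ_ih_i)
Numerator: 0.093×43.5 + 0.17×43.2 = 11.39
Denominator: 1 + 0.093×18.2 + 0.17×20.4 = 6.161
R = 11.39/6.161 = 1.849 kJ/s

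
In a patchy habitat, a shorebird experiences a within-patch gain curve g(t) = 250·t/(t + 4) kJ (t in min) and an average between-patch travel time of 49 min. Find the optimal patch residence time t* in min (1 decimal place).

By the marginal value theorem, leave when the instantaneous gain rate g'(t) equals the habitat-wide average g(t)/(T + t).
g'(t) = 250·4/(t + 4)². Setting 250·4/(t+4)² = 250t/[(t+4)(49+t)] gives 4(49+t) = t(t+4), so t² = 4×49 = 196.
t* = √196 = 14 min.

14.0 min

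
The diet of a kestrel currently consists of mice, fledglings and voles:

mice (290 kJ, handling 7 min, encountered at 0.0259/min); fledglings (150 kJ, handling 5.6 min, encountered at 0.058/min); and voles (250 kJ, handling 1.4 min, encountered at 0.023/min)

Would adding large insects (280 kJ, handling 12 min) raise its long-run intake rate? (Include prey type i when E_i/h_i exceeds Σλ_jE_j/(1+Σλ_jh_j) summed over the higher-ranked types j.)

On mice, fledglings and voles alone, R = ΣλE/(1+Σλh) = 21.96/1.538 = 14.28 kJ/min.
Profitability of large insects: 280/12 = 23.33 kJ/min.
23.33 > 14.28, so adding large insects raises the average — include it.

Yes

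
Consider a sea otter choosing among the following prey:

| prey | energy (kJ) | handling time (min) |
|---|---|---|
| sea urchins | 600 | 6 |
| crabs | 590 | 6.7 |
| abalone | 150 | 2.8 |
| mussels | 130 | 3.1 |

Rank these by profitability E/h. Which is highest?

In descending order of E/h:
sea urchins: 600/6 = 100 kJ/min
crabs: 590/6.7 = 88.1 kJ/min
abalone: 150/2.8 = 53.6 kJ/min
mussels: 130/3.1 = 41.9 kJ/min

sea urchins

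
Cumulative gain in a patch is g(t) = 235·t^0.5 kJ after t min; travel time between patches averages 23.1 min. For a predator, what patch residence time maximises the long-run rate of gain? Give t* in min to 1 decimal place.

Optimal t* satisfies g'(t*) = g(t*)/(T + t*).
g'(t) = 0.5·235·t^-0.5. Setting 0.5·235·t^-0.5 = 235·t^0.5/(23.1+t) gives 0.5(23.1+t) = t, so 0.50·t = 0.5×23.1.
t* = 0.5×23.1/0.50 = 23.1 min.

23.1 min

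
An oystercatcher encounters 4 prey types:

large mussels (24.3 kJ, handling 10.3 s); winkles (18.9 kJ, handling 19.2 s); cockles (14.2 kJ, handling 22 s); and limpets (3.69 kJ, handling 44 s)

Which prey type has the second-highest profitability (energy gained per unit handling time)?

Profitability E/h (kJ/s): large mussels = 24.3/10.3 = 2.36, winkles = 18.9/19.2 = 0.984, cockles = 14.2/22 = 0.645, limpets = 3.69/44 = 0.0839.
Ranked: large mussels > winkles > cockles > limpets.

winkles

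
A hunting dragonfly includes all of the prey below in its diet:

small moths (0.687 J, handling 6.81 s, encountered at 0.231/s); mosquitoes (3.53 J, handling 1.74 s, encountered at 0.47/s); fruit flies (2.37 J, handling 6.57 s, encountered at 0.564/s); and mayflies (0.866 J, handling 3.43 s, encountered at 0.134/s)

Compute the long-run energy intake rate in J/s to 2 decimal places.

0.43 J/s

R = Σλ_iE_i / (1 + Σλ_ih_i)
Numerator: 0.231×0.687 + 0.47×3.53 + 0.564×2.37 + 0.134×0.866 = 3.271
Denominator: 1 + 0.231×6.81 + 0.47×1.74 + 0.564×6.57 + 0.134×3.43 = 7.556
R = 3.271/7.556 = 0.4328 J/s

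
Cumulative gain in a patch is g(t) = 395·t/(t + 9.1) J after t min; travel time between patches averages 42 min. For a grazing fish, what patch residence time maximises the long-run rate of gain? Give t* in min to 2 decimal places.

19.55 min

By the marginal value theorem, leave when the instantaneous gain rate g'(t) equals the habitat-wide average g(t)/(T + t).
g'(t) = 395·9.1/(t + 9.1)². Setting 395·9.1/(t+9.1)² = 395t/[(t+9.1)(42+t)] gives 9.1(42+t) = t(t+9.1), so t² = 9.1×42 = 382.2.
t* = √382.2 = 19.55 min.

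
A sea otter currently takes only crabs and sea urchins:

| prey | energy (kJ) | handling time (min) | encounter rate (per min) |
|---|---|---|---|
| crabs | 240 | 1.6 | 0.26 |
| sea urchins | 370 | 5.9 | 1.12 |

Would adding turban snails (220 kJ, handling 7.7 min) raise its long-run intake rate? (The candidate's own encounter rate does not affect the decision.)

Current rate: (0.26×240 + 1.12×370)/(1 + 0.26×1.6 + 1.12×5.9) = 59.42 kJ/min.
turban snails: E/h = 220/7.7 = 28.57 kJ/min.
Since 28.57 < R, time spent handling turban snails is better spent searching.

No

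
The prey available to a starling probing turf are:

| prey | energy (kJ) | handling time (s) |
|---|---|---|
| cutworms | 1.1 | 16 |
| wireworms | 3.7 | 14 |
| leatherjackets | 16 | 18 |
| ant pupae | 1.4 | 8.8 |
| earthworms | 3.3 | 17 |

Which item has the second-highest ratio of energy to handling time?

In descending order of E/h:
leatherjackets: 16/18 = 0.889 kJ/s
wireworms: 3.7/14 = 0.264 kJ/s
earthworms: 3.3/17 = 0.194 kJ/s
ant pupae: 1.4/8.8 = 0.159 kJ/s
cutworms: 1.1/16 = 0.0688 kJ/s

wireworms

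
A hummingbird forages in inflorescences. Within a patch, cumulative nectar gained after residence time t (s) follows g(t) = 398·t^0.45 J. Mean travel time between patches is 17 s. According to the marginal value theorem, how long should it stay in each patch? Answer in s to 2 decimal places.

13.91 s

Maximise g(t)/(T+t): set derivative to zero → g'(t)(T+t) = g(t).
g'(t) = 0.45·398·t^-0.55. Setting 0.45·398·t^-0.55 = 398·t^0.45/(17+t) gives 0.45(17+t) = t, so 0.55·t = 0.45×17.
t* = 0.45×17/0.55 = 13.91 s.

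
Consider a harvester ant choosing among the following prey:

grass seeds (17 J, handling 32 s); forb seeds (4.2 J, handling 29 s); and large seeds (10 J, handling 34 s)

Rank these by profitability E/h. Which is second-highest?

large seeds

In descending order of E/h:
grass seeds: 17/32 = 0.531 J/s
large seeds: 10/34 = 0.294 J/s
forb seeds: 4.2/29 = 0.145 J/s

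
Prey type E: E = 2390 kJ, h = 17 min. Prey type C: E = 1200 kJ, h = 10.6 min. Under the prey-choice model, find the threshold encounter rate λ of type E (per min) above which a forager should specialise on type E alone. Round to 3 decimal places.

Drop type C once their profitability E₂/h₂ falls below the rate achievable on type E alone: E₂/h₂ = λE₁/(1 + λh₁).
Solve for λ: λE₁h₂ = E₂(1 + λh₁) → λ(E₁h₂ − E₂h₁) = E₂ → λ = E₂/(E₁h₂ − E₂h₁).
λ = 1200/(2390×10.6 − 1200×17) = 1200/4934 = 0.2432 per min.

0.243 per min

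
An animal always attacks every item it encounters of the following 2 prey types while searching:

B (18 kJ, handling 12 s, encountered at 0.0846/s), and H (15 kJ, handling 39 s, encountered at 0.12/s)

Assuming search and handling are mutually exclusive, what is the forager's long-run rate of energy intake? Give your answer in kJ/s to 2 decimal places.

Energy encountered per unit search time: 0.0846×18 + 0.12×15 = 3.323 kJ/s.
Handling time per unit search time: 0.0846×12 + 0.12×39 = 5.695.
Rate = 3.323/(1 + 5.695) = 0.4963 kJ/s.

0.50 kJ/s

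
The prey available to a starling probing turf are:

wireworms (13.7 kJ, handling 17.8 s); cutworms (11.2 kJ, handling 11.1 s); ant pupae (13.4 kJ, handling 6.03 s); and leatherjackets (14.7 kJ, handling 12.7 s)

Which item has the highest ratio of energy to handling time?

Profitability E/h (kJ/s): wireworms = 13.7/17.8 = 0.77, cutworms = 11.2/11.1 = 1.01, ant pupae = 13.4/6.03 = 2.22, leatherjackets = 14.7/12.7 = 1.16.
Ranked: ant pupae > leatherjackets > cutworms > wireworms.

ant pupae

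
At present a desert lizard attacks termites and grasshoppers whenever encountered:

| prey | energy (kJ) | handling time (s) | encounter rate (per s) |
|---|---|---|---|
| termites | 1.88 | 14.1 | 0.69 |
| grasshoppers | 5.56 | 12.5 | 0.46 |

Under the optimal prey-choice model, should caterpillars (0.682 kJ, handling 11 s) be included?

No

Intake rate on the current diet: R = (0.69×1.88 + 0.46×5.56) / (1 + 0.69×14.1 + 0.46×12.5) = 3.855/16.48 = 0.2339 kJ/s.
caterpillars: E/h = 0.682/11 = 0.062 kJ/s.
0.062 < 0.2339, so adding caterpillars would lower the average — exclude it.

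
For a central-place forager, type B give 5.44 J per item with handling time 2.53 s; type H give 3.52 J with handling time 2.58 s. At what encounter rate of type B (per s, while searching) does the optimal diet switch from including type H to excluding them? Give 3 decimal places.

0.686 per s

Drop type H once their profitability E₂/h₂ falls below the rate achievable on type B alone: E₂/h₂ = λE₁/(1 + λh₁).
Solve for λ: λE₁h₂ = E₂(1 + λh₁) → λ(E₁h₂ − E₂h₁) = E₂ → λ = E₂/(E₁h₂ − E₂h₁).
λ = 3.52/(5.44×2.58 − 3.52×2.53) = 3.52/5.13 = 0.6862 per s.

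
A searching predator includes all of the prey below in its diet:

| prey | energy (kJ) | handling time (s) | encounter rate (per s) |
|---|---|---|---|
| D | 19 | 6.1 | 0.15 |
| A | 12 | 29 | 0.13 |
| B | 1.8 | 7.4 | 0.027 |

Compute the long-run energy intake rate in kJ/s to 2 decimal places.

0.76 kJ/s

R = Σλ_iE_i / (1 + Σλ_ih_i)
Numerator: 0.15×19 + 0.13×12 + 0.027×1.8 = 4.459
Denominator: 1 + 0.15×6.1 + 0.13×29 + 0.027×7.4 = 5.885
R = 4.459/5.885 = 0.7576 kJ/s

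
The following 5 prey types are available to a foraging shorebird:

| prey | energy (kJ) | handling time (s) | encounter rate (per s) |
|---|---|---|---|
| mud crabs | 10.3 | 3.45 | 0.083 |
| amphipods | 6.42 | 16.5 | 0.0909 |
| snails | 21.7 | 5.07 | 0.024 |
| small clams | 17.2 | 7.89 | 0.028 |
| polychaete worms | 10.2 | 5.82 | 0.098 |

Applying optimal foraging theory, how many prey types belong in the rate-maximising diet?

4

Rank by E/h (kJ/s): snails 4.28, mud crabs 2.99, small clams 2.18, polychaete worms 1.75, amphipods 0.389. Include each in turn until the next type's E/h falls below the running intake rate.
Rate on top 1: 0.4643. mud crabs: 2.99 > 0.4643 → include.
Rate on top 2: 0.977. small clams: 2.18 > 0.977 → include.
Rate on top 3: 1.14. polychaete worms: 1.75 > 1.14 → include.
Rate on top 4: 1.299. amphipods: 0.389 < 1.299 → exclude; stop.
Optimal diet: snails, mud crabs, small clams, polychaete worms — 4 of 5 types.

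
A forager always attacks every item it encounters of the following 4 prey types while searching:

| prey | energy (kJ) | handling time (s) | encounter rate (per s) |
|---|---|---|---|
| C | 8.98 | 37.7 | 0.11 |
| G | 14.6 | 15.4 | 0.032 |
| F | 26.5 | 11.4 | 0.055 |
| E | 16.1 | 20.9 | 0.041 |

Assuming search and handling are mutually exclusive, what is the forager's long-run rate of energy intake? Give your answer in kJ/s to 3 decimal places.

Energy encountered per unit search time: 0.11×8.98 + 0.032×14.6 + 0.055×26.5 + 0.041×16.1 = 3.573 kJ/s.
Handling time per unit search time: 0.11×37.7 + 0.032×15.4 + 0.055×11.4 + 0.041×20.9 = 6.124.
Rate = 3.573/(1 + 6.124) = 0.5015 kJ/s.

0.502 kJ/s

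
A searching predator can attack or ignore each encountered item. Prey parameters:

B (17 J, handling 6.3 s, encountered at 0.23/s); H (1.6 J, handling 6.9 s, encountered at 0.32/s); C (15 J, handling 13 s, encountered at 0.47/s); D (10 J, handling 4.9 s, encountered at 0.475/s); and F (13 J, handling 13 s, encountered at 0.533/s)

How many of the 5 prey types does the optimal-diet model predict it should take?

Rank by E/h (J/s): B 2.7, D 2.04, C 1.15, F 1, H 0.232. Include each in turn until the next type's E/h falls below the running intake rate.
Rate on top 1: 1.597. D: 2.04 > 1.597 → include.
Rate on top 2: 1.813. C: 1.15 < 1.813 → exclude; stop.
Optimal diet: B, D — 2 of 5 types.

2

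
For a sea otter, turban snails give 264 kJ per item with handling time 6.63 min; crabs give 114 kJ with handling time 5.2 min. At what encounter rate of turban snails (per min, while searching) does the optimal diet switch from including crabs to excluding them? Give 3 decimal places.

The zero-one rule: include crabs iff E₂/h₂ > λE₁/(1+λh₁). Equality gives the switch point.
λE₁h₂ = E₂ + λE₂h₁ ⇒ λ = E₂/(E₁h₂ − E₂h₁) = 114/(1373 − 755.8) = 0.1848 per min.

0.185 per min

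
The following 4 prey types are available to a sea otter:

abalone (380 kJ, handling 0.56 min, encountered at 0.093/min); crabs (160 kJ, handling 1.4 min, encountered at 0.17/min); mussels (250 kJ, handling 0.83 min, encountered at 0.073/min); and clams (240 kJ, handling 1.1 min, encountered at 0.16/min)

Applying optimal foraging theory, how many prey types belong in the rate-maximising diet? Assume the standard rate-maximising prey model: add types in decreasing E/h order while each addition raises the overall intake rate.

4

E/h in descending order: abalone 679, mussels 301, clams 218, crabs 114 kJ/min. The optimal diet is the largest prefix of this list for which every included type satisfies E_i/h_i > R on the types above it.
Rate on top 1: 33.59. mussels: 301 > 33.59 → include.
Rate on top 2: 48.16. clams: 218 > 48.16 → include.
Rate on top 3: 71.38. crabs: 114 > 71.38 → include.
Optimal diet: abalone, mussels, clams, crabs — 4 of 4 types.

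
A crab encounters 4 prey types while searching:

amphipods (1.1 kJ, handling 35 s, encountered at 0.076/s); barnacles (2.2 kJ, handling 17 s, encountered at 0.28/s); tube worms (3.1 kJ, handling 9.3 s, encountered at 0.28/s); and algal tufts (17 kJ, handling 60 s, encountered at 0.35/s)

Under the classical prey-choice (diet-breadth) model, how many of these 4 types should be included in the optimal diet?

2

Rank by E/h (kJ/s): tube worms 0.333, algal tufts 0.283, barnacles 0.129, amphipods 0.0314. Include each in turn until the next type's E/h falls below the running intake rate.
Rate on top 1: 0.2408. algal tufts: 0.283 > 0.2408 → include.
Rate on top 2: 0.2771. barnacles: 0.129 < 0.2771 → exclude; stop.
Optimal diet: tube worms, algal tufts — 2 of 4 types.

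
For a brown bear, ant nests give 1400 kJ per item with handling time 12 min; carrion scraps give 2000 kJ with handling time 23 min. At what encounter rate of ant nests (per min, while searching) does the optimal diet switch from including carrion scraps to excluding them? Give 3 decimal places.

0.244 per min

Drop carrion scraps once their profitability E₂/h₂ falls below the rate achievable on ant nests alone: E₂/h₂ = λE₁/(1 + λh₁).
Solve for λ: λE₁h₂ = E₂(1 + λh₁) → λ(E₁h₂ − E₂h₁) = E₂ → λ = E₂/(E₁h₂ − E₂h₁).
λ = 2000/(1400×23 − 2000×12) = 2000/8200 = 0.2439 per min.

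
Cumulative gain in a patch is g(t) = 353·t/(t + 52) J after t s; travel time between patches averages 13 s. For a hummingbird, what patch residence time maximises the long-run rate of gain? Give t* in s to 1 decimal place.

26.0 s

Maximise g(t)/(T+t): set derivative to zero → g'(t)(T+t) = g(t).
g'(t) = 353·52/(t + 52)². Setting 353·52/(t+52)² = 353t/[(t+52)(13+t)] gives 52(13+t) = t(t+52), so t² = 52×13 = 676.
t* = √676 = 26 s.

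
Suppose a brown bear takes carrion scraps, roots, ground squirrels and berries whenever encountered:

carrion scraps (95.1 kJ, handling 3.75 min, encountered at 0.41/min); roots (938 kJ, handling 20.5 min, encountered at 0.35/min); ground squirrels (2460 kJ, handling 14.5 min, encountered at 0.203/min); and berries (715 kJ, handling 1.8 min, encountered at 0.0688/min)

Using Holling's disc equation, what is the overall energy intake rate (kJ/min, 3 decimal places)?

71.665 kJ/min

R = (0.41×95.1 + 0.35×938 + 0.203×2460 + 0.0688×715) / (1 + 0.41×3.75 + 0.35×20.5 + 0.203×14.5 + 0.0688×1.8) = 915.9/12.78 = 71.66 kJ/min.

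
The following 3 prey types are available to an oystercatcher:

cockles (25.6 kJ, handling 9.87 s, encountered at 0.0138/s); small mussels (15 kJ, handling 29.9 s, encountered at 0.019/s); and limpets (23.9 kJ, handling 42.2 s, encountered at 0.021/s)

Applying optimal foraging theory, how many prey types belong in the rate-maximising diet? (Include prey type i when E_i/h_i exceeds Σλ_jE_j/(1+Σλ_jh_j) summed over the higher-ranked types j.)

Profitabilities (E/h, kJ/s): cockles 2.59, limpets 0.566, small mussels 0.502. Add prey in this order while the next type's profitability exceeds the intake rate on those already taken.
Rate on top 1: 0.3109. limpets: 0.566 > 0.3109 → include.
Rate on top 2: 0.4229. small mussels: 0.502 > 0.4229 → include.
Optimal diet: cockles, limpets, small mussels — 3 of 3 types.

3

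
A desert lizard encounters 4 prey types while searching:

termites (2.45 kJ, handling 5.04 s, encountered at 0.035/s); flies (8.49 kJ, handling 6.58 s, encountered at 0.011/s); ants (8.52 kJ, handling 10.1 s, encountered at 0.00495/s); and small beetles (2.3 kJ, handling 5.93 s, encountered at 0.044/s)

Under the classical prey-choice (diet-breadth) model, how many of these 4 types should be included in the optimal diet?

4

Profitabilities (E/h, kJ/s): flies 1.29, ants 0.844, termites 0.486, small beetles 0.388. Add prey in this order while the next type's profitability exceeds the intake rate on those already taken.
Rate on top 1: 0.08709. ants: 0.844 > 0.08709 → include.
Rate on top 2: 0.1208. termites: 0.486 > 0.1208 → include.
Rate on top 3: 0.1704. small beetles: 0.388 > 0.1704 → include.
Optimal diet: flies, ants, termites, small beetles — 4 of 4 types.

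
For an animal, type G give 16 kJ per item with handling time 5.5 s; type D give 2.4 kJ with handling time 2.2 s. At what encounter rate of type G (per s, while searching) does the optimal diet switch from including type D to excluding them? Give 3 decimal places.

0.109 per s

The zero-one rule: include type D iff E₂/h₂ > λE₁/(1+λh₁). Equality gives the switch point.
λE₁h₂ = E₂ + λE₂h₁ ⇒ λ = E₂/(E₁h₂ − E₂h₁) = 2.4/(35.2 − 13.2) = 0.1091 per s.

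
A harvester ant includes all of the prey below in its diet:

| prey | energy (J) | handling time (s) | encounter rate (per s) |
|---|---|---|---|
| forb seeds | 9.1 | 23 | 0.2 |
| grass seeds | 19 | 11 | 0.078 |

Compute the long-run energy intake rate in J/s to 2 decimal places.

0.51 J/s

Energy encountered per unit search time: 0.2×9.1 + 0.078×19 = 3.302 J/s.
Handling time per unit search time: 0.2×23 + 0.078×11 = 5.458.
Rate = 3.302/(1 + 5.458) = 0.5113 J/s.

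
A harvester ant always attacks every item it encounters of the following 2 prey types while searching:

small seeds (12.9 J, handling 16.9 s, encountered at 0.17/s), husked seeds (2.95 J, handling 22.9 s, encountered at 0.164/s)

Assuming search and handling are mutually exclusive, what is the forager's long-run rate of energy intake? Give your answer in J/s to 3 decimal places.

R = Σλ_iE_i / (1 + Σλ_ih_i)
Numerator: 0.17×12.9 + 0.164×2.95 = 2.677
Denominator: 1 + 0.17×16.9 + 0.164×22.9 = 7.629
R = 2.677/7.629 = 0.3509 J/s

0.351 J/s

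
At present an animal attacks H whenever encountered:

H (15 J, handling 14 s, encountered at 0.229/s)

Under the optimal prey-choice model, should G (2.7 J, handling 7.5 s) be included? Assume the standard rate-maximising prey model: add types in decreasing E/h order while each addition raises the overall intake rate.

No

Intake rate on the current diet: R = (0.229×15) / (1 + 0.229×14) = 3.435/4.206 = 0.8167 J/s.
G: E/h = 2.7/7.5 = 0.36 J/s.
Since 0.36 < R, time spent handling G is better spent searching.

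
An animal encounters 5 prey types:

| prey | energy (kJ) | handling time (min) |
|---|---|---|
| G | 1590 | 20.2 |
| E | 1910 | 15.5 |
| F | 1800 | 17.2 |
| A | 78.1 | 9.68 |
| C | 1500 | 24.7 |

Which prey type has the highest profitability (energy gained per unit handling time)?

E

In descending order of E/h:
E: 1910/15.5 = 123 kJ/min
F: 1800/17.2 = 105 kJ/min
G: 1590/20.2 = 78.7 kJ/min
C: 1500/24.7 = 60.7 kJ/min
A: 78.1/9.68 = 8.07 kJ/min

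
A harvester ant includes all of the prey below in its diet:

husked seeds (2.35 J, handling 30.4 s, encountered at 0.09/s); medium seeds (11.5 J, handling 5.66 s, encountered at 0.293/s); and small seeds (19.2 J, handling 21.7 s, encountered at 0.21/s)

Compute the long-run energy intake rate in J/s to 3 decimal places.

0.765 J/s

Energy encountered per unit search time: 0.09×2.35 + 0.293×11.5 + 0.21×19.2 = 7.613 J/s.
Handling time per unit search time: 0.09×30.4 + 0.293×5.66 + 0.21×21.7 = 8.951.
Rate = 7.613/(1 + 8.951) = 0.765 J/s.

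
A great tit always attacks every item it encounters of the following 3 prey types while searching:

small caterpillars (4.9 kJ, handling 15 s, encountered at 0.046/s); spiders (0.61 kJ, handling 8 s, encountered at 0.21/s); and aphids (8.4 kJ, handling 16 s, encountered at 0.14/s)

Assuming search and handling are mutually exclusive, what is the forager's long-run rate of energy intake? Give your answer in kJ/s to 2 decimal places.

0.27 kJ/s

R = Σλ_iE_i / (1 + Σλ_ih_i)
Numerator: 0.046×4.9 + 0.21×0.61 + 0.14×8.4 = 1.53
Denominator: 1 + 0.046×15 + 0.21×8 + 0.14×16 = 5.61
R = 1.53/5.61 = 0.2726 kJ/s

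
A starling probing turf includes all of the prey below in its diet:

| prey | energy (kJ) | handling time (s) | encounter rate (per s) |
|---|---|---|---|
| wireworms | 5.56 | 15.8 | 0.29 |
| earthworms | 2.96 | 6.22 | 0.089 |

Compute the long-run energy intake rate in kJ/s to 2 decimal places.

0.31 kJ/s

R = (0.29×5.56 + 0.089×2.96) / (1 + 0.29×15.8 + 0.089×6.22) = 1.876/6.136 = 0.3057 kJ/s.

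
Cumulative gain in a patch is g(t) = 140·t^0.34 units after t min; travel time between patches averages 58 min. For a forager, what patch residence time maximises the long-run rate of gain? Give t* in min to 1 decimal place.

29.9 min

Maximise g(t)/(T+t): set derivative to zero → g'(t)(T+t) = g(t).
g'(t) = 0.34·140·t^-0.66. Setting 0.34·140·t^-0.66 = 140·t^0.34/(58+t) gives 0.34(58+t) = t, so 0.66·t = 0.34×58.
t* = 0.34×58/0.66 = 29.88 min.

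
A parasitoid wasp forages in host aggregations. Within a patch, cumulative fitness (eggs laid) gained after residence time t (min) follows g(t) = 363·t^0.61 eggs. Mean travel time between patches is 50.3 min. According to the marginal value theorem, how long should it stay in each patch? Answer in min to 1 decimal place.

By the marginal value theorem, leave when the instantaneous gain rate g'(t) equals the habitat-wide average g(t)/(T + t).
g'(t) = 0.61·363·t^-0.39. Setting 0.61·363·t^-0.39 = 363·t^0.61/(50.3+t) gives 0.61(50.3+t) = t, so 0.39·t = 0.61×50.3.
t* = 0.61×50.3/0.39 = 78.67 min.

78.7 min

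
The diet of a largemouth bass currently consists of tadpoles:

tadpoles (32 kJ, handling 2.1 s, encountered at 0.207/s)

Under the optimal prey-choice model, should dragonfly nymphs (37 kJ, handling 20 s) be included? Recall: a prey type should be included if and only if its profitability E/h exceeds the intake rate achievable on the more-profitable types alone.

No

On tadpoles alone, R = ΣλE/(1+Σλh) = 6.624/1.435 = 4.617 kJ/s.
dragonfly nymphs: E/h = 37/20 = 1.85 kJ/s.
Since 1.85 < R, time spent handling dragonfly nymphs is better spent searching.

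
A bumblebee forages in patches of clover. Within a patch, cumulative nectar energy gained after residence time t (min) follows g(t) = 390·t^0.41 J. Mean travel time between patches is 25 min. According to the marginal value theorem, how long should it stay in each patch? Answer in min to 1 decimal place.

Optimal t* satisfies g'(t*) = g(t*)/(T + t*).
g'(t) = 0.41·390·t^-0.59. Setting 0.41·390·t^-0.59 = 390·t^0.41/(25+t) gives 0.41(25+t) = t, so 0.59·t = 0.41×25.
t* = 0.41×25/0.59 = 17.37 min.

17.4 min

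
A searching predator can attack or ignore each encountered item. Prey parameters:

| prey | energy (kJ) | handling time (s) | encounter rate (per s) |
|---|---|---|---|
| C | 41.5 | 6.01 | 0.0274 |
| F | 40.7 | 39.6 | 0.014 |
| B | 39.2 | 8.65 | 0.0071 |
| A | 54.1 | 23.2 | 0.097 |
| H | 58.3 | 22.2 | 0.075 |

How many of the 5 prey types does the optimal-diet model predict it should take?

Profitabilities (E/h, kJ/s): C 6.91, B 4.53, H 2.63, A 2.33, F 1.03. Add prey in this order while the next type's profitability exceeds the intake rate on those already taken.
Rate on top 1: 0.9763. B: 4.53 > 0.9763 → include.
Rate on top 2: 1.154. H: 2.63 > 1.154 → include.
Rate on top 3: 2.002. A: 2.33 > 2.002 → include.
Rate on top 4: 2.146. F: 1.03 < 2.146 → exclude; stop.
Optimal diet: C, B, H, A — 4 of 5 types.

4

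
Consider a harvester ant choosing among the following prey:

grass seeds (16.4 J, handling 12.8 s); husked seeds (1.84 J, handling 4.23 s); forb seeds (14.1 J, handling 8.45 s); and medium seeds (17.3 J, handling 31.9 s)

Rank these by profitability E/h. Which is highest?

In descending order of E/h:
forb seeds: 14.1/8.45 = 1.67 J/s
grass seeds: 16.4/12.8 = 1.28 J/s
medium seeds: 17.3/31.9 = 0.542 J/s
husked seeds: 1.84/4.23 = 0.435 J/s

forb seeds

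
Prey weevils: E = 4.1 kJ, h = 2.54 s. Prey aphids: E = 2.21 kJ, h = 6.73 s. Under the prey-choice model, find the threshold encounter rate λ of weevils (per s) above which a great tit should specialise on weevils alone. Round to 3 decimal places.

0.101 per s

Drop aphids once their profitability E₂/h₂ falls below the rate achievable on weevils alone: E₂/h₂ = λE₁/(1 + λh₁).
Solve for λ: λE₁h₂ = E₂(1 + λh₁) → λ(E₁h₂ − E₂h₁) = E₂ → λ = E₂/(E₁h₂ − E₂h₁).
λ = 2.21/(4.1×6.73 − 2.21×2.54) = 2.21/21.98 = 0.1005 per s.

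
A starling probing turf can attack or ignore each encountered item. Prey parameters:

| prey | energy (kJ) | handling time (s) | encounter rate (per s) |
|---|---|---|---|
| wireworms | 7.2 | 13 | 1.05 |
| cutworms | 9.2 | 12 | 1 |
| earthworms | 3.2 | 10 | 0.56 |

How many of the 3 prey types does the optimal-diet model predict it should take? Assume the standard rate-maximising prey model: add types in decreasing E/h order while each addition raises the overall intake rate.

1

Profitabilities (E/h, kJ/s): cutworms 0.767, wireworms 0.554, earthworms 0.32. Add prey in this order while the next type's profitability exceeds the intake rate on those already taken.
Rate on top 1: 0.7077. wireworms: 0.554 < 0.7077 → exclude; stop.
Optimal diet: cutworms — 1 of 3 types.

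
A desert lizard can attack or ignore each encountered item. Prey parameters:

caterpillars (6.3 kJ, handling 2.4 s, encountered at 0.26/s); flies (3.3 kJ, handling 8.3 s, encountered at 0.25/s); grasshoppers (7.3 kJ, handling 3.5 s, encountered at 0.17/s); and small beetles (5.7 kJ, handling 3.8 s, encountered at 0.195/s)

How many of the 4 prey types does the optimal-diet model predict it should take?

3

Profitabilities (E/h, kJ/s): caterpillars 2.62, grasshoppers 2.09, small beetles 1.5, flies 0.398. Add prey in this order while the next type's profitability exceeds the intake rate on those already taken.
Rate on top 1: 1.009. grasshoppers: 2.09 > 1.009 → include.
Rate on top 2: 1.297. small beetles: 1.5 > 1.297 → include.
Rate on top 3: 1.348. flies: 0.398 < 1.348 → exclude; stop.
Optimal diet: caterpillars, grasshoppers, small beetles — 3 of 4 types.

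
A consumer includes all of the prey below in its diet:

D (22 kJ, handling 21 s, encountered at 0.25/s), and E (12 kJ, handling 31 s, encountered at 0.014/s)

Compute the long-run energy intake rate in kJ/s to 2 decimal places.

0.85 kJ/s

R = Σλ_iE_i / (1 + Σλ_ih_i)
Numerator: 0.25×22 + 0.014×12 = 5.668
Denominator: 1 + 0.25×21 + 0.014×31 = 6.684
R = 5.668/6.684 = 0.848 kJ/s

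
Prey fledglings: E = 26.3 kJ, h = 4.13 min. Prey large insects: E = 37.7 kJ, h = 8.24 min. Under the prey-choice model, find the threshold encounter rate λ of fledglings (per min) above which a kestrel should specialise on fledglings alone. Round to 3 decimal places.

At the threshold, the rate on fledglings alone equals the profitability of large insects: λ·26.3/(1 + λ·4.13) = 37.7/8.24 = 4.575.
Rearranging, λ(26.3 − 4.575×4.13) = 4.575, so λ = 4.575/7.404 = 0.6179 per min.

0.618 per min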